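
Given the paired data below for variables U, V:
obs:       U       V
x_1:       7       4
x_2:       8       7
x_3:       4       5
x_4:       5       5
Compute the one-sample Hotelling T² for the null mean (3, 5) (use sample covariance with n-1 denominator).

Step 1 — sample mean vector:
  mean(U) = (7 + 8 + 4 + 5) / 4 = 24/4 = 6
  mean(V) = (4 + 7 + 5 + 5) / 4 = 21/4 = 5.25
  x̄ = (6, 5.25),  deviation x̄ - mu_0 = (6, 5.25) - (3, 5) = (3, 0.25).

Step 2 — sample covariance matrix, S[i,j] = (1/(n-1)) · Σ_k (x_{k,i} - mean_i) · (x_{k,j} - mean_j), divisor n-1 = 3:
  S[U,U] = ((1)·(1) + (2)·(2) + (-2)·(-2) + (-1)·(-1)) / 3 = 10/3 = 3.3333
  S[U,V] = ((1)·(-1.25) + (2)·(1.75) + (-2)·(-0.25) + (-1)·(-0.25)) / 3 = 3/3 = 1
  S[V,V] = ((-1.25)·(-1.25) + (1.75)·(1.75) + (-0.25)·(-0.25) + (-0.25)·(-0.25)) / 3 = 4.75/3 = 1.5833
  S = [[3.3333, 1],
 [1, 1.5833]].

Step 3 — invert S. det(S) = 3.3333·1.5833 - (1)² = 4.2778.
  S^{-1} = (1/det) · [[d, -b], [-b, a]] = [[0.3701, -0.2338],
 [-0.2338, 0.7792]].

Step 4 — quadratic form (x̄ - mu_0)^T · S^{-1} · (x̄ - mu_0):
  S^{-1} · (x̄ - mu_0) = (1.0519, -0.5065),
  (x̄ - mu_0)^T · [...] = (3)·(1.0519) + (0.25)·(-0.5065) = 3.0292.

Step 5 — scale by n: T² = 4 · 3.0292 = 12.1169.

T² ≈ 12.1169


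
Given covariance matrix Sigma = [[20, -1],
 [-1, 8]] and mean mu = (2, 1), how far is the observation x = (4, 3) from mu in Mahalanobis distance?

Step 1 — centre the observation: (x - mu) = (2, 2).

Step 2 — invert Sigma. det(Sigma) = 20·8 - (-1)² = 159.
  Sigma^{-1} = (1/det) · [[d, -b], [-b, a]] = [[0.0503, 0.0063],
 [0.0063, 0.1258]].

Step 3 — form the quadratic (x - mu)^T · Sigma^{-1} · (x - mu):
  Sigma^{-1} · (x - mu) = (0.1132, 0.2642).
  (x - mu)^T · [Sigma^{-1} · (x - mu)] = (2)·(0.1132) + (2)·(0.2642) = 0.7547.

Step 4 — take square root: d = √(0.7547) ≈ 0.8687.

d(x, mu) = √(0.7547) ≈ 0.8687


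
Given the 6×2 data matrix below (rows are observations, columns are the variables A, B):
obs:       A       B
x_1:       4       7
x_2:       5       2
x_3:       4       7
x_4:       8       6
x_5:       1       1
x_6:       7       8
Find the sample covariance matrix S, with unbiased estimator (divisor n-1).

Step 1 — column means:
  mean(A) = (4 + 5 + 4 + 8 + 1 + 7) / 6 = 29/6 = 4.8333
  mean(B) = (7 + 2 + 7 + 6 + 1 + 8) / 6 = 31/6 = 5.1667

Step 2 — sample covariance S[i,j] = (1/(n-1)) · Σ_k (x_{k,i} - mean_i) · (x_{k,j} - mean_j), with n-1 = 5.
  S[A,A] = ((-0.8333)·(-0.8333) + (0.1667)·(0.1667) + (-0.8333)·(-0.8333) + (3.1667)·(3.1667) + (-3.8333)·(-3.8333) + (2.1667)·(2.1667)) / 5 = 30.8333/5 = 6.1667
  S[A,B] = ((-0.8333)·(1.8333) + (0.1667)·(-3.1667) + (-0.8333)·(1.8333) + (3.1667)·(0.8333) + (-3.8333)·(-4.1667) + (2.1667)·(2.8333)) / 5 = 21.1667/5 = 4.2333
  S[B,B] = ((1.8333)·(1.8333) + (-3.1667)·(-3.1667) + (1.8333)·(1.8333) + (0.8333)·(0.8333) + (-4.1667)·(-4.1667) + (2.8333)·(2.8333)) / 5 = 42.8333/5 = 8.5667

S is symmetric (S[j,i] = S[i,j]). Assembling:

S = [[6.1667, 4.2333],
 [4.2333, 8.5667]]


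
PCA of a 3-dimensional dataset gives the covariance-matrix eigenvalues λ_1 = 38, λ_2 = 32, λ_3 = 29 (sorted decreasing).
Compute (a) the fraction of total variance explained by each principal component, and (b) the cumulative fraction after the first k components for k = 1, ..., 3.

Step 1 — total variance = trace(Sigma) = Σ λ_i = 38 + 32 + 29 = 99.

Step 2 — fraction explained by component i = λ_i / Σ λ:
  PC1: 38/99 = 0.3838
  PC2: 32/99 = 0.3232
  PC3: 29/99 = 0.2929

Step 3 — cumulative fraction after k components = (λ_1 + ... + λ_k) / Σ λ:
  k = 1: 38/99 = 0.3838
  k = 2: (38 + 32)/99 = 70/99 = 0.7071
  k = 3: (38 + 32 + 29)/99 = 99/99 = 1

Summary (fraction, with percent):

explained: PC1 0.3838 (38.38%), PC2 0.3232 (32.32%), PC3 0.2929 (29.29%);  cumulative: 0.3838, 0.7071, 1


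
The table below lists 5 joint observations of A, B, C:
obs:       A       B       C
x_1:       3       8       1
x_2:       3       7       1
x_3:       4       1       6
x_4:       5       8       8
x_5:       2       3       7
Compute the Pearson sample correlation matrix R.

Step 1 — column means:
  mean(A) = (3 + 3 + 4 + 5 + 2) / 5 = 17/5 = 3.4
  mean(B) = (8 + 7 + 1 + 8 + 3) / 5 = 27/5 = 5.4
  mean(C) = (1 + 1 + 6 + 8 + 7) / 5 = 23/5 = 4.6

Step 2 — sample variances and covariances s[i,j] = (1/(n-1)) · Σ_k (x_{k,i} - mean_i) · (x_{k,j} - mean_j), with n-1 = 4:
  s[A,A] = ((-0.4)·(-0.4) + (-0.4)·(-0.4) + (0.6)·(0.6) + (1.6)·(1.6) + (-1.4)·(-1.4)) / 4 = 5.2/4 = 1.3
  s[A,B] = ((-0.4)·(2.6) + (-0.4)·(1.6) + (0.6)·(-4.4) + (1.6)·(2.6) + (-1.4)·(-2.4)) / 4 = 3.2/4 = 0.8
  s[A,C] = ((-0.4)·(-3.6) + (-0.4)·(-3.6) + (0.6)·(1.4) + (1.6)·(3.4) + (-1.4)·(2.4)) / 4 = 5.8/4 = 1.45
  s[B,B] = ((2.6)·(2.6) + (1.6)·(1.6) + (-4.4)·(-4.4) + (2.6)·(2.6) + (-2.4)·(-2.4)) / 4 = 41.2/4 = 10.3
  s[B,C] = ((2.6)·(-3.6) + (1.6)·(-3.6) + (-4.4)·(1.4) + (2.6)·(3.4) + (-2.4)·(2.4)) / 4 = -18.2/4 = -4.55
  s[C,C] = ((-3.6)·(-3.6) + (-3.6)·(-3.6) + (1.4)·(1.4) + (3.4)·(3.4) + (2.4)·(2.4)) / 4 = 45.2/4 = 11.3
  Sample standard deviations s_i = √(s[i,i]):
  s(A) = √(1.3) = 1.1402
  s(B) = √(10.3) = 3.2094
  s(C) = √(11.3) = 3.3615

Step 3 — r_{ij} = s_{ij} / (s_i · s_j):
  r[A,A] = 1 (diagonal).
  r[A,B] = 0.8 / (1.1402 · 3.2094) = 0.8 / 3.6592 = 0.2186
  r[A,C] = 1.45 / (1.1402 · 3.3615) = 1.45 / 3.8328 = 0.3783
  r[B,B] = 1 (diagonal).
  r[B,C] = -4.55 / (3.2094 · 3.3615) = -4.55 / 10.7884 = -0.4217
  r[C,C] = 1 (diagonal).

R is symmetric with unit diagonal. Assembling:

R = [[1, 0.2186, 0.3783],
 [0.2186, 1, -0.4217],
 [0.3783, -0.4217, 1]]


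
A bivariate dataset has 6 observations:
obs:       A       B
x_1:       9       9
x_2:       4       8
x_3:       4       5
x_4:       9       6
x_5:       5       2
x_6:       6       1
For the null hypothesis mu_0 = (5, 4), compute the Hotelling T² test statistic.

Step 1 — sample mean vector:
  mean(A) = (9 + 4 + 4 + 9 + 5 + 6) / 6 = 37/6 = 6.1667
  mean(B) = (9 + 8 + 5 + 6 + 2 + 1) / 6 = 31/6 = 5.1667
  x̄ = (6.1667, 5.1667),  deviation x̄ - mu_0 = (6.1667, 5.1667) - (5, 4) = (1.1667, 1.1667).

Step 2 — sample covariance matrix, S[i,j] = (1/(n-1)) · Σ_k (x_{k,i} - mean_i) · (x_{k,j} - mean_j), divisor n-1 = 5:
  S[A,A] = ((2.8333)·(2.8333) + (-2.1667)·(-2.1667) + (-2.1667)·(-2.1667) + (2.8333)·(2.8333) + (-1.1667)·(-1.1667) + (-0.1667)·(-0.1667)) / 5 = 26.8333/5 = 5.3667
  S[A,B] = ((2.8333)·(3.8333) + (-2.1667)·(2.8333) + (-2.1667)·(-0.1667) + (2.8333)·(0.8333) + (-1.1667)·(-3.1667) + (-0.1667)·(-4.1667)) / 5 = 11.8333/5 = 2.3667
  S[B,B] = ((3.8333)·(3.8333) + (2.8333)·(2.8333) + (-0.1667)·(-0.1667) + (0.8333)·(0.8333) + (-3.1667)·(-3.1667) + (-4.1667)·(-4.1667)) / 5 = 50.8333/5 = 10.1667
  S = [[5.3667, 2.3667],
 [2.3667, 10.1667]].

Step 3 — invert S. det(S) = 5.3667·10.1667 - (2.3667)² = 48.96.
  S^{-1} = (1/det) · [[d, -b], [-b, a]] = [[0.2077, -0.0483],
 [-0.0483, 0.1096]].

Step 4 — quadratic form (x̄ - mu_0)^T · S^{-1} · (x̄ - mu_0):
  S^{-1} · (x̄ - mu_0) = (0.1859, 0.0715),
  (x̄ - mu_0)^T · [...] = (1.1667)·(0.1859) + (1.1667)·(0.0715) = 0.3002.

Step 5 — scale by n: T² = 6 · 0.3002 = 1.8015.

T² ≈ 1.8015


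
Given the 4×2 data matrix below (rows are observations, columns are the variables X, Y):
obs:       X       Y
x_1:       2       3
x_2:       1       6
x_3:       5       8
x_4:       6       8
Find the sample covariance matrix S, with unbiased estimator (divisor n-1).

Step 1 — column means:
  mean(X) = (2 + 1 + 5 + 6) / 4 = 14/4 = 3.5
  mean(Y) = (3 + 6 + 8 + 8) / 4 = 25/4 = 6.25

Step 2 — sample covariance S[i,j] = (1/(n-1)) · Σ_k (x_{k,i} - mean_i) · (x_{k,j} - mean_j), with n-1 = 3.
  S[X,X] = ((-1.5)·(-1.5) + (-2.5)·(-2.5) + (1.5)·(1.5) + (2.5)·(2.5)) / 3 = 17/3 = 5.6667
  S[X,Y] = ((-1.5)·(-3.25) + (-2.5)·(-0.25) + (1.5)·(1.75) + (2.5)·(1.75)) / 3 = 12.5/3 = 4.1667
  S[Y,Y] = ((-3.25)·(-3.25) + (-0.25)·(-0.25) + (1.75)·(1.75) + (1.75)·(1.75)) / 3 = 16.75/3 = 5.5833

S is symmetric (S[j,i] = S[i,j]). Assembling:

S = [[5.6667, 4.1667],
 [4.1667, 5.5833]]


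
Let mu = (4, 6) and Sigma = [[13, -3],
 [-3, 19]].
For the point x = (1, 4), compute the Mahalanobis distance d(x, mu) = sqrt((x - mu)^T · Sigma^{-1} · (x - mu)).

Step 1 — centre the observation: (x - mu) = (-3, -2).

Step 2 — invert Sigma. det(Sigma) = 13·19 - (-3)² = 238.
  Sigma^{-1} = (1/det) · [[d, -b], [-b, a]] = [[0.0798, 0.0126],
 [0.0126, 0.0546]].

Step 3 — form the quadratic (x - mu)^T · Sigma^{-1} · (x - mu):
  Sigma^{-1} · (x - mu) = (-0.2647, -0.1471).
  (x - mu)^T · [Sigma^{-1} · (x - mu)] = (-3)·(-0.2647) + (-2)·(-0.1471) = 1.0882.

Step 4 — take square root: d = √(1.0882) ≈ 1.0432.

d(x, mu) = √(1.0882) ≈ 1.0432


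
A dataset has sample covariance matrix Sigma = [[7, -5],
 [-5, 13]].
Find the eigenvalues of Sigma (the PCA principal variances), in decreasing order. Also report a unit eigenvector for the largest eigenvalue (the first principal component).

Step 1 — characteristic polynomial of 2×2 Sigma:
  det(Sigma - λI) = λ² - trace · λ + det = 0.
  trace = 7 + 13 = 20, det = 7·13 - (-5)² = 66.
Step 2 — discriminant:
  Δ = trace² - 4·det = 400 - 264 = 136.
Step 3 — eigenvalues:
  λ = (trace ± √Δ)/2 = (20 ± 11.6619)/2,
  λ_1 = 15.831,  λ_2 = 4.169.

Step 4 — unit eigenvector for λ_1: solve (Sigma - λ_1 I)v = 0. First row:
  (7 - 15.831)·v_x + (-5)·v_y = 0, i.e. (-8.831)·v_x + (-5)·v_y = 0,
  so v ∝ (b, λ_1 - a) = (-5, 8.831); multiply by -1 so the first entry is positive: u = (5, -8.831).
  ||u|| = √((5)² + (-8.831)²) = √(102.9857) ≈ 10.1482,
  v_1 = u/||u|| ≈ (0.4927, -0.8702) (||v_1|| = 1).

λ_1 = 15.831,  λ_2 = 4.169;  v_1 ≈ (0.4927, -0.8702)


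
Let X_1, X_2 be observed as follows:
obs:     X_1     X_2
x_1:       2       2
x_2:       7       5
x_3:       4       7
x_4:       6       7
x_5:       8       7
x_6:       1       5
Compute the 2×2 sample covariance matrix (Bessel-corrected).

Step 1 — column means:
  mean(X_1) = (2 + 7 + 4 + 6 + 8 + 1) / 6 = 28/6 = 4.6667
  mean(X_2) = (2 + 5 + 7 + 7 + 7 + 5) / 6 = 33/6 = 5.5

Step 2 — sample covariance S[i,j] = (1/(n-1)) · Σ_k (x_{k,i} - mean_i) · (x_{k,j} - mean_j), with n-1 = 5.
  S[X_1,X_1] = ((-2.6667)·(-2.6667) + (2.3333)·(2.3333) + (-0.6667)·(-0.6667) + (1.3333)·(1.3333) + (3.3333)·(3.3333) + (-3.6667)·(-3.6667)) / 5 = 39.3333/5 = 7.8667
  S[X_1,X_2] = ((-2.6667)·(-3.5) + (2.3333)·(-0.5) + (-0.6667)·(1.5) + (1.3333)·(1.5) + (3.3333)·(1.5) + (-3.6667)·(-0.5)) / 5 = 16/5 = 3.2
  S[X_2,X_2] = ((-3.5)·(-3.5) + (-0.5)·(-0.5) + (1.5)·(1.5) + (1.5)·(1.5) + (1.5)·(1.5) + (-0.5)·(-0.5)) / 5 = 19.5/5 = 3.9

S is symmetric (S[j,i] = S[i,j]). Assembling:

S = [[7.8667, 3.2],
 [3.2, 3.9]]


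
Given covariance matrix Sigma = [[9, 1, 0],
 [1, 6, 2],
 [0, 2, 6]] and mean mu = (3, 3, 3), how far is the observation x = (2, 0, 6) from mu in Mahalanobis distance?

Step 1 — centre the observation: (x - mu) = (-1, -3, 3).

Step 2 — invert Sigma (cofactor / det for 3×3, or solve directly):
  Sigma^{-1} = [[0.1135, -0.0213, 0.0071],
 [-0.0213, 0.1915, -0.0638],
 [0.0071, -0.0638, 0.1879]].

Step 3 — form the quadratic (x - mu)^T · Sigma^{-1} · (x - mu):
  Sigma^{-1} · (x - mu) = (-0.0284, -0.7447, 0.7482).
  (x - mu)^T · [Sigma^{-1} · (x - mu)] = (-1)·(-0.0284) + (-3)·(-0.7447) + (3)·(0.7482) = 4.5071.

Step 4 — take square root: d = √(4.5071) ≈ 2.123.

d(x, mu) = √(4.5071) ≈ 2.123


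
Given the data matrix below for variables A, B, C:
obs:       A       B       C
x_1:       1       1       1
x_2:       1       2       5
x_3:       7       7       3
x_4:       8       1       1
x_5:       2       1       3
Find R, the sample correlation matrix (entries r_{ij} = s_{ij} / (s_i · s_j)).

Step 1 — column means:
  mean(A) = (1 + 1 + 7 + 8 + 2) / 5 = 19/5 = 3.8
  mean(B) = (1 + 2 + 7 + 1 + 1) / 5 = 12/5 = 2.4
  mean(C) = (1 + 5 + 3 + 1 + 3) / 5 = 13/5 = 2.6

Step 2 — sample variances and covariances s[i,j] = (1/(n-1)) · Σ_k (x_{k,i} - mean_i) · (x_{k,j} - mean_j), with n-1 = 4:
  s[A,A] = ((-2.8)·(-2.8) + (-2.8)·(-2.8) + (3.2)·(3.2) + (4.2)·(4.2) + (-1.8)·(-1.8)) / 4 = 46.8/4 = 11.7
  s[A,B] = ((-2.8)·(-1.4) + (-2.8)·(-0.4) + (3.2)·(4.6) + (4.2)·(-1.4) + (-1.8)·(-1.4)) / 4 = 16.4/4 = 4.1
  s[A,C] = ((-2.8)·(-1.6) + (-2.8)·(2.4) + (3.2)·(0.4) + (4.2)·(-1.6) + (-1.8)·(0.4)) / 4 = -8.4/4 = -2.1
  s[B,B] = ((-1.4)·(-1.4) + (-0.4)·(-0.4) + (4.6)·(4.6) + (-1.4)·(-1.4) + (-1.4)·(-1.4)) / 4 = 27.2/4 = 6.8
  s[B,C] = ((-1.4)·(-1.6) + (-0.4)·(2.4) + (4.6)·(0.4) + (-1.4)·(-1.6) + (-1.4)·(0.4)) / 4 = 4.8/4 = 1.2
  s[C,C] = ((-1.6)·(-1.6) + (2.4)·(2.4) + (0.4)·(0.4) + (-1.6)·(-1.6) + (0.4)·(0.4)) / 4 = 11.2/4 = 2.8
  Sample standard deviations s_i = √(s[i,i]):
  s(A) = √(11.7) = 3.4205
  s(B) = √(6.8) = 2.6077
  s(C) = √(2.8) = 1.6733

Step 3 — r_{ij} = s_{ij} / (s_i · s_j):
  r[A,A] = 1 (diagonal).
  r[A,B] = 4.1 / (3.4205 · 2.6077) = 4.1 / 8.9196 = 0.4597
  r[A,C] = -2.1 / (3.4205 · 1.6733) = -2.1 / 5.7236 = -0.3669
  r[B,B] = 1 (diagonal).
  r[B,C] = 1.2 / (2.6077 · 1.6733) = 1.2 / 4.3635 = 0.275
  r[C,C] = 1 (diagonal).

R is symmetric with unit diagonal. Assembling:

R = [[1, 0.4597, -0.3669],
 [0.4597, 1, 0.275],
 [-0.3669, 0.275, 1]]


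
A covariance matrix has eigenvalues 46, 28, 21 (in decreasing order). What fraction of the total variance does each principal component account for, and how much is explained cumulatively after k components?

Step 1 — total variance = trace(Sigma) = Σ λ_i = 46 + 28 + 21 = 95.

Step 2 — fraction explained by component i = λ_i / Σ λ:
  PC1: 46/95 = 0.4842
  PC2: 28/95 = 0.2947
  PC3: 21/95 = 0.2211

Step 3 — cumulative fraction after k components = (λ_1 + ... + λ_k) / Σ λ:
  k = 1: 46/95 = 0.4842
  k = 2: (46 + 28)/95 = 74/95 = 0.7789
  k = 3: (46 + 28 + 21)/95 = 95/95 = 1

Summary (fraction, with percent):

explained: PC1 0.4842 (48.42%), PC2 0.2947 (29.47%), PC3 0.2211 (22.11%);  cumulative: 0.4842, 0.7789, 1


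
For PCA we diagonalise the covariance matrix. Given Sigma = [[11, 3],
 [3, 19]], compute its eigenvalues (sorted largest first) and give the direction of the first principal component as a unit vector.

Step 1 — characteristic polynomial of 2×2 Sigma:
  det(Sigma - λI) = λ² - trace · λ + det = 0.
  trace = 11 + 19 = 30, det = 11·19 - (3)² = 200.
Step 2 — discriminant:
  Δ = trace² - 4·det = 900 - 800 = 100.
Step 3 — eigenvalues:
  λ = (trace ± √Δ)/2 = (30 ± 10)/2,
  λ_1 = 20,  λ_2 = 10.

Step 4 — unit eigenvector for λ_1: solve (Sigma - λ_1 I)v = 0. First row:
  (11 - 20)·v_x + (3)·v_y = 0, i.e. (-9)·v_x + (3)·v_y = 0,
  so v ∝ (b, λ_1 - a) = (3, 9) = u.
  ||u|| = √((3)² + (9)²) = √(90) ≈ 9.4868,
  v_1 = u/||u|| ≈ (0.3162, 0.9487) (||v_1|| = 1).

λ_1 = 20,  λ_2 = 10;  v_1 ≈ (0.3162, 0.9487)


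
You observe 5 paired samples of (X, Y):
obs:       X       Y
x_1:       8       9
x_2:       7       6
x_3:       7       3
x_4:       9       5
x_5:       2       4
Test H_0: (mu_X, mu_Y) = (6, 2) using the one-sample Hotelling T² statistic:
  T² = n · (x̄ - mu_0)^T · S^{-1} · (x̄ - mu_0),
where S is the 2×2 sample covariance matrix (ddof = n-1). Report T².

Step 1 — sample mean vector:
  mean(X) = (8 + 7 + 7 + 9 + 2) / 5 = 33/5 = 6.6
  mean(Y) = (9 + 6 + 3 + 5 + 4) / 5 = 27/5 = 5.4
  x̄ = (6.6, 5.4),  deviation x̄ - mu_0 = (6.6, 5.4) - (6, 2) = (0.6, 3.4).

Step 2 — sample covariance matrix, S[i,j] = (1/(n-1)) · Σ_k (x_{k,i} - mean_i) · (x_{k,j} - mean_j), divisor n-1 = 4:
  S[X,X] = ((1.4)·(1.4) + (0.4)·(0.4) + (0.4)·(0.4) + (2.4)·(2.4) + (-4.6)·(-4.6)) / 4 = 29.2/4 = 7.3
  S[X,Y] = ((1.4)·(3.6) + (0.4)·(0.6) + (0.4)·(-2.4) + (2.4)·(-0.4) + (-4.6)·(-1.4)) / 4 = 9.8/4 = 2.45
  S[Y,Y] = ((3.6)·(3.6) + (0.6)·(0.6) + (-2.4)·(-2.4) + (-0.4)·(-0.4) + (-1.4)·(-1.4)) / 4 = 21.2/4 = 5.3
  S = [[7.3, 2.45],
 [2.45, 5.3]].

Step 3 — invert S. det(S) = 7.3·5.3 - (2.45)² = 32.6875.
  S^{-1} = (1/det) · [[d, -b], [-b, a]] = [[0.1621, -0.075],
 [-0.075, 0.2233]].

Step 4 — quadratic form (x̄ - mu_0)^T · S^{-1} · (x̄ - mu_0):
  S^{-1} · (x̄ - mu_0) = (-0.1576, 0.7143),
  (x̄ - mu_0)^T · [...] = (0.6)·(-0.1576) + (3.4)·(0.7143) = 2.3342.

Step 5 — scale by n: T² = 5 · 2.3342 = 11.6711.

T² ≈ 11.6711


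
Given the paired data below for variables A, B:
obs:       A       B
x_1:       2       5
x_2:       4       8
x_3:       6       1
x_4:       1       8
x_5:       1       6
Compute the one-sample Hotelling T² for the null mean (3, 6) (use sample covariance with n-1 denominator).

Step 1 — sample mean vector:
  mean(A) = (2 + 4 + 6 + 1 + 1) / 5 = 14/5 = 2.8
  mean(B) = (5 + 8 + 1 + 8 + 6) / 5 = 28/5 = 5.6
  x̄ = (2.8, 5.6),  deviation x̄ - mu_0 = (2.8, 5.6) - (3, 6) = (-0.2, -0.4).

Step 2 — sample covariance matrix, S[i,j] = (1/(n-1)) · Σ_k (x_{k,i} - mean_i) · (x_{k,j} - mean_j), divisor n-1 = 4:
  S[A,A] = ((-0.8)·(-0.8) + (1.2)·(1.2) + (3.2)·(3.2) + (-1.8)·(-1.8) + (-1.8)·(-1.8)) / 4 = 18.8/4 = 4.7
  S[A,B] = ((-0.8)·(-0.6) + (1.2)·(2.4) + (3.2)·(-4.6) + (-1.8)·(2.4) + (-1.8)·(0.4)) / 4 = -16.4/4 = -4.1
  S[B,B] = ((-0.6)·(-0.6) + (2.4)·(2.4) + (-4.6)·(-4.6) + (2.4)·(2.4) + (0.4)·(0.4)) / 4 = 33.2/4 = 8.3
  S = [[4.7, -4.1],
 [-4.1, 8.3]].

Step 3 — invert S. det(S) = 4.7·8.3 - (-4.1)² = 22.2.
  S^{-1} = (1/det) · [[d, -b], [-b, a]] = [[0.3739, 0.1847],
 [0.1847, 0.2117]].

Step 4 — quadratic form (x̄ - mu_0)^T · S^{-1} · (x̄ - mu_0):
  S^{-1} · (x̄ - mu_0) = (-0.1486, -0.1216),
  (x̄ - mu_0)^T · [...] = (-0.2)·(-0.1486) + (-0.4)·(-0.1216) = 0.0784.

Step 5 — scale by n: T² = 5 · 0.0784 = 0.3919.

T² ≈ 0.3919


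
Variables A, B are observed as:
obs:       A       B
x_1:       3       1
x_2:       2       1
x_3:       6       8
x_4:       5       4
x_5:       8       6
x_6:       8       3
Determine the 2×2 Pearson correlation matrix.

Step 1 — column means:
  mean(A) = (3 + 2 + 6 + 5 + 8 + 8) / 6 = 32/6 = 5.3333
  mean(B) = (1 + 1 + 8 + 4 + 6 + 3) / 6 = 23/6 = 3.8333

Step 2 — sample variances and covariances s[i,j] = (1/(n-1)) · Σ_k (x_{k,i} - mean_i) · (x_{k,j} - mean_j), with n-1 = 5:
  s[A,A] = ((-2.3333)·(-2.3333) + (-3.3333)·(-3.3333) + (0.6667)·(0.6667) + (-0.3333)·(-0.3333) + (2.6667)·(2.6667) + (2.6667)·(2.6667)) / 5 = 31.3333/5 = 6.2667
  s[A,B] = ((-2.3333)·(-2.8333) + (-3.3333)·(-2.8333) + (0.6667)·(4.1667) + (-0.3333)·(0.1667) + (2.6667)·(2.1667) + (2.6667)·(-0.8333)) / 5 = 22.3333/5 = 4.4667
  s[B,B] = ((-2.8333)·(-2.8333) + (-2.8333)·(-2.8333) + (4.1667)·(4.1667) + (0.1667)·(0.1667) + (2.1667)·(2.1667) + (-0.8333)·(-0.8333)) / 5 = 38.8333/5 = 7.7667
  Sample standard deviations s_i = √(s[i,i]):
  s(A) = √(6.2667) = 2.5033
  s(B) = √(7.7667) = 2.7869

Step 3 — r_{ij} = s_{ij} / (s_i · s_j):
  r[A,A] = 1 (diagonal).
  r[A,B] = 4.4667 / (2.5033 · 2.7869) = 4.4667 / 6.9765 = 0.6402
  r[B,B] = 1 (diagonal).

R is symmetric with unit diagonal. Assembling:

R = [[1, 0.6402],
 [0.6402, 1]]


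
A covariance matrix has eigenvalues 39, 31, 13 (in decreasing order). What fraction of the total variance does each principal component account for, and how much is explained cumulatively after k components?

Step 1 — total variance = trace(Sigma) = Σ λ_i = 39 + 31 + 13 = 83.

Step 2 — fraction explained by component i = λ_i / Σ λ:
  PC1: 39/83 = 0.4699
  PC2: 31/83 = 0.3735
  PC3: 13/83 = 0.1566

Step 3 — cumulative fraction after k components = (λ_1 + ... + λ_k) / Σ λ:
  k = 1: 39/83 = 0.4699
  k = 2: (39 + 31)/83 = 70/83 = 0.8434
  k = 3: (39 + 31 + 13)/83 = 83/83 = 1

Summary (fraction, with percent):

explained: PC1 0.4699 (46.99%), PC2 0.3735 (37.35%), PC3 0.1566 (15.66%);  cumulative: 0.4699, 0.8434, 1


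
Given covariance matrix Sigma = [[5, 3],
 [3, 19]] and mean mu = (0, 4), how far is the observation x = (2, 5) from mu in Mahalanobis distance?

Step 1 — centre the observation: (x - mu) = (2, 1).

Step 2 — invert Sigma. det(Sigma) = 5·19 - (3)² = 86.
  Sigma^{-1} = (1/det) · [[d, -b], [-b, a]] = [[0.2209, -0.0349],
 [-0.0349, 0.0581]].

Step 3 — form the quadratic (x - mu)^T · Sigma^{-1} · (x - mu):
  Sigma^{-1} · (x - mu) = (0.407, -0.0116).
  (x - mu)^T · [Sigma^{-1} · (x - mu)] = (2)·(0.407) + (1)·(-0.0116) = 0.8023.

Step 4 — take square root: d = √(0.8023) ≈ 0.8957.

d(x, mu) = √(0.8023) ≈ 0.8957


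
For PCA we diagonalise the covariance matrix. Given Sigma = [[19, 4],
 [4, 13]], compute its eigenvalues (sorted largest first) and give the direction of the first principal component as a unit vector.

Step 1 — characteristic polynomial of 2×2 Sigma:
  det(Sigma - λI) = λ² - trace · λ + det = 0.
  trace = 19 + 13 = 32, det = 19·13 - (4)² = 231.
Step 2 — discriminant:
  Δ = trace² - 4·det = 1024 - 924 = 100.
Step 3 — eigenvalues:
  λ = (trace ± √Δ)/2 = (32 ± 10)/2,
  λ_1 = 21,  λ_2 = 11.

Step 4 — unit eigenvector for λ_1: solve (Sigma - λ_1 I)v = 0. First row:
  (19 - 21)·v_x + (4)·v_y = 0, i.e. (-2)·v_x + (4)·v_y = 0,
  so v ∝ (b, λ_1 - a) = (4, 2) = u.
  ||u|| = √((4)² + (2)²) = √(20) ≈ 4.4721,
  v_1 = u/||u|| ≈ (0.8944, 0.4472) (||v_1|| = 1).

λ_1 = 21,  λ_2 = 11;  v_1 ≈ (0.8944, 0.4472)


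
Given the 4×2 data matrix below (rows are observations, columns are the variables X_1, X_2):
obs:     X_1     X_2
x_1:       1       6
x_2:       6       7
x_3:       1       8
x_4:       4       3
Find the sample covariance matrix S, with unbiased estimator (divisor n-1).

Step 1 — column means:
  mean(X_1) = (1 + 6 + 1 + 4) / 4 = 12/4 = 3
  mean(X_2) = (6 + 7 + 8 + 3) / 4 = 24/4 = 6

Step 2 — sample covariance S[i,j] = (1/(n-1)) · Σ_k (x_{k,i} - mean_i) · (x_{k,j} - mean_j), with n-1 = 3.
  S[X_1,X_1] = ((-2)·(-2) + (3)·(3) + (-2)·(-2) + (1)·(1)) / 3 = 18/3 = 6
  S[X_1,X_2] = ((-2)·(0) + (3)·(1) + (-2)·(2) + (1)·(-3)) / 3 = -4/3 = -1.3333
  S[X_2,X_2] = ((0)·(0) + (1)·(1) + (2)·(2) + (-3)·(-3)) / 3 = 14/3 = 4.6667

S is symmetric (S[j,i] = S[i,j]). Assembling:

S = [[6, -1.3333],
 [-1.3333, 4.6667]]


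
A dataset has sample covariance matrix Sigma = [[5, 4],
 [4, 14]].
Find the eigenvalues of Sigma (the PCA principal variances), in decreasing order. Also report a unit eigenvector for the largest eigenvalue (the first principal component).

Step 1 — characteristic polynomial of 2×2 Sigma:
  det(Sigma - λI) = λ² - trace · λ + det = 0.
  trace = 5 + 14 = 19, det = 5·14 - (4)² = 54.
Step 2 — discriminant:
  Δ = trace² - 4·det = 361 - 216 = 145.
Step 3 — eigenvalues:
  λ = (trace ± √Δ)/2 = (19 ± 12.0416)/2,
  λ_1 = 15.5208,  λ_2 = 3.4792.

Step 4 — unit eigenvector for λ_1: solve (Sigma - λ_1 I)v = 0. First row:
  (5 - 15.5208)·v_x + (4)·v_y = 0, i.e. (-10.5208)·v_x + (4)·v_y = 0,
  so v ∝ (b, λ_1 - a) = (4, 10.5208) = u.
  ||u|| = √((4)² + (10.5208)²) = √(126.6872) ≈ 11.2555,
  v_1 = u/||u|| ≈ (0.3554, 0.9347) (||v_1|| = 1).

λ_1 = 15.5208,  λ_2 = 3.4792;  v_1 ≈ (0.3554, 0.9347)


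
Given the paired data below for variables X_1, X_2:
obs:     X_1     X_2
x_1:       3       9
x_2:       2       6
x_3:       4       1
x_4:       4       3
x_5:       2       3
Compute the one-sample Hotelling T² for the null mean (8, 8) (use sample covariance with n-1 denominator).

Step 1 — sample mean vector:
  mean(X_1) = (3 + 2 + 4 + 4 + 2) / 5 = 15/5 = 3
  mean(X_2) = (9 + 6 + 1 + 3 + 3) / 5 = 22/5 = 4.4
  x̄ = (3, 4.4),  deviation x̄ - mu_0 = (3, 4.4) - (8, 8) = (-5, -3.6).

Step 2 — sample covariance matrix, S[i,j] = (1/(n-1)) · Σ_k (x_{k,i} - mean_i) · (x_{k,j} - mean_j), divisor n-1 = 4:
  S[X_1,X_1] = ((0)·(0) + (-1)·(-1) + (1)·(1) + (1)·(1) + (-1)·(-1)) / 4 = 4/4 = 1
  S[X_1,X_2] = ((0)·(4.6) + (-1)·(1.6) + (1)·(-3.4) + (1)·(-1.4) + (-1)·(-1.4)) / 4 = -5/4 = -1.25
  S[X_2,X_2] = ((4.6)·(4.6) + (1.6)·(1.6) + (-3.4)·(-3.4) + (-1.4)·(-1.4) + (-1.4)·(-1.4)) / 4 = 39.2/4 = 9.8
  S = [[1, -1.25],
 [-1.25, 9.8]].

Step 3 — invert S. det(S) = 1·9.8 - (-1.25)² = 8.2375.
  S^{-1} = (1/det) · [[d, -b], [-b, a]] = [[1.1897, 0.1517],
 [0.1517, 0.1214]].

Step 4 — quadratic form (x̄ - mu_0)^T · S^{-1} · (x̄ - mu_0):
  S^{-1} · (x̄ - mu_0) = (-6.4947, -1.1958),
  (x̄ - mu_0)^T · [...] = (-5)·(-6.4947) + (-3.6)·(-1.1958) = 36.7781.

Step 5 — scale by n: T² = 5 · 36.7781 = 183.8907.

T² ≈ 183.8907


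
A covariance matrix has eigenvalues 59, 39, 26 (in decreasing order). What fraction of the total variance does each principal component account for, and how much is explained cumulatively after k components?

Step 1 — total variance = trace(Sigma) = Σ λ_i = 59 + 39 + 26 = 124.

Step 2 — fraction explained by component i = λ_i / Σ λ:
  PC1: 59/124 = 0.4758
  PC2: 39/124 = 0.3145
  PC3: 26/124 = 0.2097

Step 3 — cumulative fraction after k components = (λ_1 + ... + λ_k) / Σ λ:
  k = 1: 59/124 = 0.4758
  k = 2: (59 + 39)/124 = 98/124 = 0.7903
  k = 3: (59 + 39 + 26)/124 = 124/124 = 1

Summary (fraction, with percent):

explained: PC1 0.4758 (47.58%), PC2 0.3145 (31.45%), PC3 0.2097 (20.97%);  cumulative: 0.4758, 0.7903, 1


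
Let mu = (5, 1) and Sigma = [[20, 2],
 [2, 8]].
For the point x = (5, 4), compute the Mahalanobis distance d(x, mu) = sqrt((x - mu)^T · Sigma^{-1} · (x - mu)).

Step 1 — centre the observation: (x - mu) = (0, 3).

Step 2 — invert Sigma. det(Sigma) = 20·8 - (2)² = 156.
  Sigma^{-1} = (1/det) · [[d, -b], [-b, a]] = [[0.0513, -0.0128],
 [-0.0128, 0.1282]].

Step 3 — form the quadratic (x - mu)^T · Sigma^{-1} · (x - mu):
  Sigma^{-1} · (x - mu) = (-0.0385, 0.3846).
  (x - mu)^T · [Sigma^{-1} · (x - mu)] = (0)·(-0.0385) + (3)·(0.3846) = 1.1538.

Step 4 — take square root: d = √(1.1538) ≈ 1.0742.

d(x, mu) = √(1.1538) ≈ 1.0742


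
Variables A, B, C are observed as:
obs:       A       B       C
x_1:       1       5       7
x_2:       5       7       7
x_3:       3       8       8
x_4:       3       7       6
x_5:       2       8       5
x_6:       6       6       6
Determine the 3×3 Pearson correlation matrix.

Step 1 — column means:
  mean(A) = (1 + 5 + 3 + 3 + 2 + 6) / 6 = 20/6 = 3.3333
  mean(B) = (5 + 7 + 8 + 7 + 8 + 6) / 6 = 41/6 = 6.8333
  mean(C) = (7 + 7 + 8 + 6 + 5 + 6) / 6 = 39/6 = 6.5

Step 2 — sample variances and covariances s[i,j] = (1/(n-1)) · Σ_k (x_{k,i} - mean_i) · (x_{k,j} - mean_j), with n-1 = 5:
  s[A,A] = ((-2.3333)·(-2.3333) + (1.6667)·(1.6667) + (-0.3333)·(-0.3333) + (-0.3333)·(-0.3333) + (-1.3333)·(-1.3333) + (2.6667)·(2.6667)) / 5 = 17.3333/5 = 3.4667
  s[A,B] = ((-2.3333)·(-1.8333) + (1.6667)·(0.1667) + (-0.3333)·(1.1667) + (-0.3333)·(0.1667) + (-1.3333)·(1.1667) + (2.6667)·(-0.8333)) / 5 = 0.3333/5 = 0.0667
  s[A,C] = ((-2.3333)·(0.5) + (1.6667)·(0.5) + (-0.3333)·(1.5) + (-0.3333)·(-0.5) + (-1.3333)·(-1.5) + (2.6667)·(-0.5)) / 5 = 0/5 = 0
  s[B,B] = ((-1.8333)·(-1.8333) + (0.1667)·(0.1667) + (1.1667)·(1.1667) + (0.1667)·(0.1667) + (1.1667)·(1.1667) + (-0.8333)·(-0.8333)) / 5 = 6.8333/5 = 1.3667
  s[B,C] = ((-1.8333)·(0.5) + (0.1667)·(0.5) + (1.1667)·(1.5) + (0.1667)·(-0.5) + (1.1667)·(-1.5) + (-0.8333)·(-0.5)) / 5 = -0.5/5 = -0.1
  s[C,C] = ((0.5)·(0.5) + (0.5)·(0.5) + (1.5)·(1.5) + (-0.5)·(-0.5) + (-1.5)·(-1.5) + (-0.5)·(-0.5)) / 5 = 5.5/5 = 1.1
  Sample standard deviations s_i = √(s[i,i]):
  s(A) = √(3.4667) = 1.8619
  s(B) = √(1.3667) = 1.169
  s(C) = √(1.1) = 1.0488

Step 3 — r_{ij} = s_{ij} / (s_i · s_j):
  r[A,A] = 1 (diagonal).
  r[A,B] = 0.0667 / (1.8619 · 1.169) = 0.0667 / 2.1766 = 0.0306
  r[A,C] = 0 / (1.8619 · 1.0488) = 0 / 1.9528 = 0
  r[B,B] = 1 (diagonal).
  r[B,C] = -0.1 / (1.169 · 1.0488) = -0.1 / 1.2261 = -0.0816
  r[C,C] = 1 (diagonal).

R is symmetric with unit diagonal. Assembling:

R = [[1, 0.0306, 0],
 [0.0306, 1, -0.0816],
 [0, -0.0816, 1]]


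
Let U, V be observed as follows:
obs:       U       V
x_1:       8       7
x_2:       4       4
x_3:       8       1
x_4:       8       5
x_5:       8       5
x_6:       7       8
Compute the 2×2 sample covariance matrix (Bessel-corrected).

Step 1 — column means:
  mean(U) = (8 + 4 + 8 + 8 + 8 + 7) / 6 = 43/6 = 7.1667
  mean(V) = (7 + 4 + 1 + 5 + 5 + 8) / 6 = 30/6 = 5

Step 2 — sample covariance S[i,j] = (1/(n-1)) · Σ_k (x_{k,i} - mean_i) · (x_{k,j} - mean_j), with n-1 = 5.
  S[U,U] = ((0.8333)·(0.8333) + (-3.1667)·(-3.1667) + (0.8333)·(0.8333) + (0.8333)·(0.8333) + (0.8333)·(0.8333) + (-0.1667)·(-0.1667)) / 5 = 12.8333/5 = 2.5667
  S[U,V] = ((0.8333)·(2) + (-3.1667)·(-1) + (0.8333)·(-4) + (0.8333)·(0) + (0.8333)·(0) + (-0.1667)·(3)) / 5 = 1/5 = 0.2
  S[V,V] = ((2)·(2) + (-1)·(-1) + (-4)·(-4) + (0)·(0) + (0)·(0) + (3)·(3)) / 5 = 30/5 = 6

S is symmetric (S[j,i] = S[i,j]). Assembling:

S = [[2.5667, 0.2],
 [0.2, 6]]


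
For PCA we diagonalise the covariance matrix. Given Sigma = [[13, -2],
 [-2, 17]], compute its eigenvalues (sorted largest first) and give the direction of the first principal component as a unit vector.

Step 1 — characteristic polynomial of 2×2 Sigma:
  det(Sigma - λI) = λ² - trace · λ + det = 0.
  trace = 13 + 17 = 30, det = 13·17 - (-2)² = 217.
Step 2 — discriminant:
  Δ = trace² - 4·det = 900 - 868 = 32.
Step 3 — eigenvalues:
  λ = (trace ± √Δ)/2 = (30 ± 5.6569)/2,
  λ_1 = 17.8284,  λ_2 = 12.1716.

Step 4 — unit eigenvector for λ_1: solve (Sigma - λ_1 I)v = 0. First row:
  (13 - 17.8284)·v_x + (-2)·v_y = 0, i.e. (-4.8284)·v_x + (-2)·v_y = 0,
  so v ∝ (b, λ_1 - a) = (-2, 4.8284); multiply by -1 so the first entry is positive: u = (2, -4.8284).
  ||u|| = √((2)² + (-4.8284)²) = √(27.3137) ≈ 5.2263,
  v_1 = u/||u|| ≈ (0.3827, -0.9239) (||v_1|| = 1).

λ_1 = 17.8284,  λ_2 = 12.1716;  v_1 ≈ (0.3827, -0.9239)


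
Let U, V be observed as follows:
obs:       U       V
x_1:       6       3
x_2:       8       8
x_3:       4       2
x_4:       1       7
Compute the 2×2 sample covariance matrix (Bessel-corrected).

Step 1 — column means:
  mean(U) = (6 + 8 + 4 + 1) / 4 = 19/4 = 4.75
  mean(V) = (3 + 8 + 2 + 7) / 4 = 20/4 = 5

Step 2 — sample covariance S[i,j] = (1/(n-1)) · Σ_k (x_{k,i} - mean_i) · (x_{k,j} - mean_j), with n-1 = 3.
  S[U,U] = ((1.25)·(1.25) + (3.25)·(3.25) + (-0.75)·(-0.75) + (-3.75)·(-3.75)) / 3 = 26.75/3 = 8.9167
  S[U,V] = ((1.25)·(-2) + (3.25)·(3) + (-0.75)·(-3) + (-3.75)·(2)) / 3 = 2/3 = 0.6667
  S[V,V] = ((-2)·(-2) + (3)·(3) + (-3)·(-3) + (2)·(2)) / 3 = 26/3 = 8.6667

S is symmetric (S[j,i] = S[i,j]). Assembling:

S = [[8.9167, 0.6667],
 [0.6667, 8.6667]]


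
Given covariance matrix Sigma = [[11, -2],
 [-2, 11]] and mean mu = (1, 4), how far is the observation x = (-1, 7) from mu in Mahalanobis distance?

Step 1 — centre the observation: (x - mu) = (-2, 3).

Step 2 — invert Sigma. det(Sigma) = 11·11 - (-2)² = 117.
  Sigma^{-1} = (1/det) · [[d, -b], [-b, a]] = [[0.094, 0.0171],
 [0.0171, 0.094]].

Step 3 — form the quadratic (x - mu)^T · Sigma^{-1} · (x - mu):
  Sigma^{-1} · (x - mu) = (-0.1368, 0.2479).
  (x - mu)^T · [Sigma^{-1} · (x - mu)] = (-2)·(-0.1368) + (3)·(0.2479) = 1.0171.

Step 4 — take square root: d = √(1.0171) ≈ 1.0085.

d(x, mu) = √(1.0171) ≈ 1.0085


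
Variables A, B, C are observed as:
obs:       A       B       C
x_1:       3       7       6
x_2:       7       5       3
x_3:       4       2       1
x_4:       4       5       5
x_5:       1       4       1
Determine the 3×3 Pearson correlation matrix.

Step 1 — column means:
  mean(A) = (3 + 7 + 4 + 4 + 1) / 5 = 19/5 = 3.8
  mean(B) = (7 + 5 + 2 + 5 + 4) / 5 = 23/5 = 4.6
  mean(C) = (6 + 3 + 1 + 5 + 1) / 5 = 16/5 = 3.2

Step 2 — sample variances and covariances s[i,j] = (1/(n-1)) · Σ_k (x_{k,i} - mean_i) · (x_{k,j} - mean_j), with n-1 = 4:
  s[A,A] = ((-0.8)·(-0.8) + (3.2)·(3.2) + (0.2)·(0.2) + (0.2)·(0.2) + (-2.8)·(-2.8)) / 4 = 18.8/4 = 4.7
  s[A,B] = ((-0.8)·(2.4) + (3.2)·(0.4) + (0.2)·(-2.6) + (0.2)·(0.4) + (-2.8)·(-0.6)) / 4 = 0.6/4 = 0.15
  s[A,C] = ((-0.8)·(2.8) + (3.2)·(-0.2) + (0.2)·(-2.2) + (0.2)·(1.8) + (-2.8)·(-2.2)) / 4 = 3.2/4 = 0.8
  s[B,B] = ((2.4)·(2.4) + (0.4)·(0.4) + (-2.6)·(-2.6) + (0.4)·(0.4) + (-0.6)·(-0.6)) / 4 = 13.2/4 = 3.3
  s[B,C] = ((2.4)·(2.8) + (0.4)·(-0.2) + (-2.6)·(-2.2) + (0.4)·(1.8) + (-0.6)·(-2.2)) / 4 = 14.4/4 = 3.6
  s[C,C] = ((2.8)·(2.8) + (-0.2)·(-0.2) + (-2.2)·(-2.2) + (1.8)·(1.8) + (-2.2)·(-2.2)) / 4 = 20.8/4 = 5.2
  Sample standard deviations s_i = √(s[i,i]):
  s(A) = √(4.7) = 2.1679
  s(B) = √(3.3) = 1.8166
  s(C) = √(5.2) = 2.2804

Step 3 — r_{ij} = s_{ij} / (s_i · s_j):
  r[A,A] = 1 (diagonal).
  r[A,B] = 0.15 / (2.1679 · 1.8166) = 0.15 / 3.9383 = 0.0381
  r[A,C] = 0.8 / (2.1679 · 2.2804) = 0.8 / 4.9437 = 0.1618
  r[B,B] = 1 (diagonal).
  r[B,C] = 3.6 / (1.8166 · 2.2804) = 3.6 / 4.1425 = 0.869
  r[C,C] = 1 (diagonal).

R is symmetric with unit diagonal. Assembling:

R = [[1, 0.0381, 0.1618],
 [0.0381, 1, 0.869],
 [0.1618, 0.869, 1]]


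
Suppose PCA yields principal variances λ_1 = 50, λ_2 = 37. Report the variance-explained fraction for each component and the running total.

Step 1 — total variance = trace(Sigma) = Σ λ_i = 50 + 37 = 87.

Step 2 — fraction explained by component i = λ_i / Σ λ:
  PC1: 50/87 = 0.5747
  PC2: 37/87 = 0.4253

Step 3 — cumulative fraction after k components = (λ_1 + ... + λ_k) / Σ λ:
  k = 1: 50/87 = 0.5747
  k = 2: (50 + 37)/87 = 87/87 = 1

Summary (fraction, with percent):

explained: PC1 0.5747 (57.47%), PC2 0.4253 (42.53%);  cumulative: 0.5747, 1


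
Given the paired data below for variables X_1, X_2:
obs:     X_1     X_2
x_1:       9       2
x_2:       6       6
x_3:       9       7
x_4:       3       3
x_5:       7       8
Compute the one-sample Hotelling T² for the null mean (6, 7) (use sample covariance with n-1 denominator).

Step 1 — sample mean vector:
  mean(X_1) = (9 + 6 + 9 + 3 + 7) / 5 = 34/5 = 6.8
  mean(X_2) = (2 + 6 + 7 + 3 + 8) / 5 = 26/5 = 5.2
  x̄ = (6.8, 5.2),  deviation x̄ - mu_0 = (6.8, 5.2) - (6, 7) = (0.8, -1.8).

Step 2 — sample covariance matrix, S[i,j] = (1/(n-1)) · Σ_k (x_{k,i} - mean_i) · (x_{k,j} - mean_j), divisor n-1 = 4:
  S[X_1,X_1] = ((2.2)·(2.2) + (-0.8)·(-0.8) + (2.2)·(2.2) + (-3.8)·(-3.8) + (0.2)·(0.2)) / 4 = 24.8/4 = 6.2
  S[X_1,X_2] = ((2.2)·(-3.2) + (-0.8)·(0.8) + (2.2)·(1.8) + (-3.8)·(-2.2) + (0.2)·(2.8)) / 4 = 5.2/4 = 1.3
  S[X_2,X_2] = ((-3.2)·(-3.2) + (0.8)·(0.8) + (1.8)·(1.8) + (-2.2)·(-2.2) + (2.8)·(2.8)) / 4 = 26.8/4 = 6.7
  S = [[6.2, 1.3],
 [1.3, 6.7]].

Step 3 — invert S. det(S) = 6.2·6.7 - (1.3)² = 39.85.
  S^{-1} = (1/det) · [[d, -b], [-b, a]] = [[0.1681, -0.0326],
 [-0.0326, 0.1556]].

Step 4 — quadratic form (x̄ - mu_0)^T · S^{-1} · (x̄ - mu_0):
  S^{-1} · (x̄ - mu_0) = (0.1932, -0.3061),
  (x̄ - mu_0)^T · [...] = (0.8)·(0.1932) + (-1.8)·(-0.3061) = 0.7056.

Step 5 — scale by n: T² = 5 · 0.7056 = 3.5282.

T² ≈ 3.5282


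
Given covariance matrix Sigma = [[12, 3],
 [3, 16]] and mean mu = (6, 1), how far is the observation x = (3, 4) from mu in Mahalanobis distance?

Step 1 — centre the observation: (x - mu) = (-3, 3).

Step 2 — invert Sigma. det(Sigma) = 12·16 - (3)² = 183.
  Sigma^{-1} = (1/det) · [[d, -b], [-b, a]] = [[0.0874, -0.0164],
 [-0.0164, 0.0656]].

Step 3 — form the quadratic (x - mu)^T · Sigma^{-1} · (x - mu):
  Sigma^{-1} · (x - mu) = (-0.3115, 0.2459).
  (x - mu)^T · [Sigma^{-1} · (x - mu)] = (-3)·(-0.3115) + (3)·(0.2459) = 1.6721.

Step 4 — take square root: d = √(1.6721) ≈ 1.2931.

d(x, mu) = √(1.6721) ≈ 1.2931


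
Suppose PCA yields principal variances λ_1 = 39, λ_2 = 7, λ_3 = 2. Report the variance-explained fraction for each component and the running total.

Step 1 — total variance = trace(Sigma) = Σ λ_i = 39 + 7 + 2 = 48.

Step 2 — fraction explained by component i = λ_i / Σ λ:
  PC1: 39/48 = 0.8125
  PC2: 7/48 = 0.1458
  PC3: 2/48 = 0.0417

Step 3 — cumulative fraction after k components = (λ_1 + ... + λ_k) / Σ λ:
  k = 1: 39/48 = 0.8125
  k = 2: (39 + 7)/48 = 46/48 = 0.9583
  k = 3: (39 + 7 + 2)/48 = 48/48 = 1

Summary (fraction, with percent):

explained: PC1 0.8125 (81.25%), PC2 0.1458 (14.58%), PC3 0.0417 (4.17%);  cumulative: 0.8125, 0.9583, 1


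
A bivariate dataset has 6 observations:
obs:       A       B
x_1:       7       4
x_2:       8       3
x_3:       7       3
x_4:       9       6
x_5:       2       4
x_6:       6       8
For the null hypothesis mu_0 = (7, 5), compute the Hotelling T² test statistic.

Step 1 — sample mean vector:
  mean(A) = (7 + 8 + 7 + 9 + 2 + 6) / 6 = 39/6 = 6.5
  mean(B) = (4 + 3 + 3 + 6 + 4 + 8) / 6 = 28/6 = 4.6667
  x̄ = (6.5, 4.6667),  deviation x̄ - mu_0 = (6.5, 4.6667) - (7, 5) = (-0.5, -0.3333).

Step 2 — sample covariance matrix, S[i,j] = (1/(n-1)) · Σ_k (x_{k,i} - mean_i) · (x_{k,j} - mean_j), divisor n-1 = 5:
  S[A,A] = ((0.5)·(0.5) + (1.5)·(1.5) + (0.5)·(0.5) + (2.5)·(2.5) + (-4.5)·(-4.5) + (-0.5)·(-0.5)) / 5 = 29.5/5 = 5.9
  S[A,B] = ((0.5)·(-0.6667) + (1.5)·(-1.6667) + (0.5)·(-1.6667) + (2.5)·(1.3333) + (-4.5)·(-0.6667) + (-0.5)·(3.3333)) / 5 = 1/5 = 0.2
  S[B,B] = ((-0.6667)·(-0.6667) + (-1.6667)·(-1.6667) + (-1.6667)·(-1.6667) + (1.3333)·(1.3333) + (-0.6667)·(-0.6667) + (3.3333)·(3.3333)) / 5 = 19.3333/5 = 3.8667
  S = [[5.9, 0.2],
 [0.2, 3.8667]].

Step 3 — invert S. det(S) = 5.9·3.8667 - (0.2)² = 22.7733.
  S^{-1} = (1/det) · [[d, -b], [-b, a]] = [[0.1698, -0.0088],
 [-0.0088, 0.2591]].

Step 4 — quadratic form (x̄ - mu_0)^T · S^{-1} · (x̄ - mu_0):
  S^{-1} · (x̄ - mu_0) = (-0.082, -0.082),
  (x̄ - mu_0)^T · [...] = (-0.5)·(-0.082) + (-0.3333)·(-0.082) = 0.0683.

Step 5 — scale by n: T² = 6 · 0.0683 = 0.4098.

T² ≈ 0.4098


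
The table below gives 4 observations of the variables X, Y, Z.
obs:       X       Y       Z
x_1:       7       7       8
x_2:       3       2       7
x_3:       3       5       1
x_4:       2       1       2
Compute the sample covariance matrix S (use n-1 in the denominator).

Step 1 — column means:
  mean(X) = (7 + 3 + 3 + 2) / 4 = 15/4 = 3.75
  mean(Y) = (7 + 2 + 5 + 1) / 4 = 15/4 = 3.75
  mean(Z) = (8 + 7 + 1 + 2) / 4 = 18/4 = 4.5

Step 2 — sample covariance S[i,j] = (1/(n-1)) · Σ_k (x_{k,i} - mean_i) · (x_{k,j} - mean_j), with n-1 = 3.
  S[X,X] = ((3.25)·(3.25) + (-0.75)·(-0.75) + (-0.75)·(-0.75) + (-1.75)·(-1.75)) / 3 = 14.75/3 = 4.9167
  S[X,Y] = ((3.25)·(3.25) + (-0.75)·(-1.75) + (-0.75)·(1.25) + (-1.75)·(-2.75)) / 3 = 15.75/3 = 5.25
  S[X,Z] = ((3.25)·(3.5) + (-0.75)·(2.5) + (-0.75)·(-3.5) + (-1.75)·(-2.5)) / 3 = 16.5/3 = 5.5
  S[Y,Y] = ((3.25)·(3.25) + (-1.75)·(-1.75) + (1.25)·(1.25) + (-2.75)·(-2.75)) / 3 = 22.75/3 = 7.5833
  S[Y,Z] = ((3.25)·(3.5) + (-1.75)·(2.5) + (1.25)·(-3.5) + (-2.75)·(-2.5)) / 3 = 9.5/3 = 3.1667
  S[Z,Z] = ((3.5)·(3.5) + (2.5)·(2.5) + (-3.5)·(-3.5) + (-2.5)·(-2.5)) / 3 = 37/3 = 12.3333

S is symmetric (S[j,i] = S[i,j]). Assembling:

S = [[4.9167, 5.25, 5.5],
 [5.25, 7.5833, 3.1667],
 [5.5, 3.1667, 12.3333]]


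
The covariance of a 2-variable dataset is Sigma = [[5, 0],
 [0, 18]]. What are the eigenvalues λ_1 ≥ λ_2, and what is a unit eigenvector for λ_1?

Step 1 — characteristic polynomial of 2×2 Sigma:
  det(Sigma - λI) = λ² - trace · λ + det = 0.
  trace = 5 + 18 = 23, det = 5·18 - (0)² = 90.
Step 2 — discriminant:
  Δ = trace² - 4·det = 529 - 360 = 169.
Step 3 — eigenvalues:
  λ = (trace ± √Δ)/2 = (23 ± 13)/2,
  λ_1 = 18,  λ_2 = 5.

Step 4 — unit eigenvector for λ_1: Sigma is diagonal, so its eigenvectors are the coordinate axes. λ_1 = 18 is the diagonal entry on the second coordinate axis, hence
  v_1 = (0, 1) (||v_1|| = 1).

λ_1 = 18,  λ_2 = 5;  v_1 ≈ (0, 1)


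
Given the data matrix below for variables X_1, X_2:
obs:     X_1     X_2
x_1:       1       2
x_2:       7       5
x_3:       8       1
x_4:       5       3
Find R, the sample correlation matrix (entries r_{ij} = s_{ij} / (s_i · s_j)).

Step 1 — column means:
  mean(X_1) = (1 + 7 + 8 + 5) / 4 = 21/4 = 5.25
  mean(X_2) = (2 + 5 + 1 + 3) / 4 = 11/4 = 2.75

Step 2 — sample variances and covariances s[i,j] = (1/(n-1)) · Σ_k (x_{k,i} - mean_i) · (x_{k,j} - mean_j), with n-1 = 3:
  s[X_1,X_1] = ((-4.25)·(-4.25) + (1.75)·(1.75) + (2.75)·(2.75) + (-0.25)·(-0.25)) / 3 = 28.75/3 = 9.5833
  s[X_1,X_2] = ((-4.25)·(-0.75) + (1.75)·(2.25) + (2.75)·(-1.75) + (-0.25)·(0.25)) / 3 = 2.25/3 = 0.75
  s[X_2,X_2] = ((-0.75)·(-0.75) + (2.25)·(2.25) + (-1.75)·(-1.75) + (0.25)·(0.25)) / 3 = 8.75/3 = 2.9167
  Sample standard deviations s_i = √(s[i,i]):
  s(X_1) = √(9.5833) = 3.0957
  s(X_2) = √(2.9167) = 1.7078

Step 3 — r_{ij} = s_{ij} / (s_i · s_j):
  r[X_1,X_1] = 1 (diagonal).
  r[X_1,X_2] = 0.75 / (3.0957 · 1.7078) = 0.75 / 5.2869 = 0.1419
  r[X_2,X_2] = 1 (diagonal).

R is symmetric with unit diagonal. Assembling:

R = [[1, 0.1419],
 [0.1419, 1]]
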